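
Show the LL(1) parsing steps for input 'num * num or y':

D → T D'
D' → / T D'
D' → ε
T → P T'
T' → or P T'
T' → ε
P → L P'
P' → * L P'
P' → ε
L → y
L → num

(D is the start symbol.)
LL(1) parsing maintains a stack (initially the start symbol over $) and the input. At each step: if the stack top is a terminal, match it against the current input token; if it is a non-terminal N, replace it with the RHS of M[N, lookahead] (the unique production whose predict set contains the lookahead).

Stack is shown with the top on the left.

Stack           Input             Action
----------------------------------------
D $             num * num or y $  output D → T D'
T D' $          num * num or y $  output T → P T'
P T' D' $       num * num or y $  output P → L P'
L P' T' D' $    num * num or y $  output L → num
num P' T' D' $  num * num or y $  match 'num'
P' T' D' $      * num or y $      output P' → * L P'
* L P' T' D' $  * num or y $      match '*'
L P' T' D' $    num or y $        output L → num
num P' T' D' $  num or y $        match 'num'
P' T' D' $      or y $            output P' → ε
T' D' $         or y $            output T' → or P T'
or P T' D' $    or y $            match 'or'
P T' D' $       y $               output P → L P'
L P' T' D' $    y $               output L → y
y P' T' D' $    y $               match 'y'
P' T' D' $      $                 output P' → ε
T' D' $         $                 output T' → ε
D' $            $                 output D' → ε
$               $                 accept

The string is accepted.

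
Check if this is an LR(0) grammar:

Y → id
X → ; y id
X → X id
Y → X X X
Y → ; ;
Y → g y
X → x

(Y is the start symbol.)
No. Shift-reduce conflict between [Y → X X X .] and [X → X . id]

A grammar is LR(0) if no state in the canonical LR(0) collection has:
  - both a shift item (dot before a terminal) and a complete item (shift-reduce conflict), or
  - two or more complete items (reduce-reduce conflict; the accept item [Y' → Y .] counts as a complete item here).

Augment with Y' → Y and build the canonical LR(0) collection (I0 = CLOSURE({[Y' → . Y]}), then GOTO on every symbol after a dot until no new states appear). It has 15 states:
  I0: { [X → . ; y id], [X → . X id], [X → . x], [Y → . ; ;], [Y → . X X X], [Y → . g y], [Y → . id], [Y' → . Y] }  — shift
  I1: { [X → ; . y id], [Y → ; . ;] }  — shift
  I2: { [X → . ; y id], [X → . X id], [X → . x], [X → X . id], [Y → X . X X] }  — shift
  I3: { [Y' → Y .] }  — accept
  I4: { [Y → g . y] }  — shift
  I5: { [Y → id .] }  — reduce
  I6: { [X → x .] }  — reduce
  I7: { [Y → g y .] }  — reduce
  I8: { [X → ; . y id] }  — shift
  I9: { [X → . ; y id], [X → . X id], [X → . x], [X → X . id], [Y → X X . X] }  — shift
  I10: { [X → X id .] }  — reduce
  I11: { [X → X . id], [Y → X X X .] }  — shift, reduce
  I12: { [X → ; y . id] }  — shift
  I13: { [X → ; y id .] }  — reduce
  I14: { [Y → ; ; .] }  — reduce

Conflict in state I11:
  Shift-reduce conflict between [Y → X X X .] and [X → X . id]
So the grammar is NOT LR(0).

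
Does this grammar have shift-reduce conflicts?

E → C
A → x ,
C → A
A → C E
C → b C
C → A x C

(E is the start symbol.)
Yes — I1: [C → A .] vs [C → A . x C]; I2: [E → C .] vs [A → . x ,]; I7: [C → b C .] vs [A → . x ,]; I10: [C → A x C .] vs [A → . x ,]

A shift-reduce conflict occurs when an LR(0) state has both:
  - a complete (reduce) item [A → α .] (dot at the end), and
  - a shift item [B → β . c γ] (dot before a terminal).

Augment with E' → E and build the canonical LR(0) collection (I0 = CLOSURE({[E' → . E]}), then GOTO on every symbol after a dot until no new states appear). It has 11 states:
  I0: { [A → . C E], [A → . x ,], [C → . A x C], [C → . A], [C → . b C], [E → . C], [E' → . E] }  — shift
  I1: { [C → A . x C], [C → A .] }  — shift, reduce
  I2: { [A → . C E], [A → . x ,], [A → C . E], [C → . A x C], [C → . A], [C → . b C], [E → . C], [E → C .] }  — shift, reduce
  I3: { [E' → E .] }  — accept
  I4: { [A → . C E], [A → . x ,], [C → . A x C], [C → . A], [C → . b C], [C → b . C] }  — shift
  I5: { [A → x . ,] }  — shift
  I6: { [A → x , .] }  — reduce
  I7: { [A → . C E], [A → . x ,], [A → C . E], [C → . A x C], [C → . A], [C → . b C], [C → b C .], [E → . C] }  — shift, reduce
  I8: { [A → C E .] }  — reduce
  I9: { [A → . C E], [A → . x ,], [C → . A x C], [C → . A], [C → . b C], [C → A x . C] }  — shift
  I10: { [A → . C E], [A → . x ,], [A → C . E], [C → . A x C], [C → . A], [C → . b C], [C → A x C .], [E → . C] }  — shift, reduce

I1 contains reduce item [C → A .] and shift item [C → A . x C] — shift-reduce conflict.
I2 contains reduce item [E → C .] and shift items [A → . x ,], [C → . b C] — shift-reduce conflict.
I7 contains reduce item [C → b C .] and shift items [A → . x ,], [C → . b C] — shift-reduce conflict.
I10 contains reduce item [C → A x C .] and shift items [A → . x ,], [C → . b C] — shift-reduce conflict.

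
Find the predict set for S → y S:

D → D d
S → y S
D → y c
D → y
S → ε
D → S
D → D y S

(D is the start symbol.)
PREDICT(S → y S) = (FIRST(RHS) \ {ε}) ∪ (FOLLOW(S) if ε ∈ FIRST(RHS), i.e. RHS ⇒* ε)
FIRST(y S) = { 'y' }
ε ∉ FIRST(y S), so FOLLOW(S) is not added.
PREDICT(S → y S) = { 'y' }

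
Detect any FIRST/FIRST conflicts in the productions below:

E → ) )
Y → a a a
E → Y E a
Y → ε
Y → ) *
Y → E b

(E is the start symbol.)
Yes. E → ')' ')' / E → Y E a on { ')' }; Y → a a a / Y → E b on { 'a' }; Y → ')' '*' / Y → E b on { ')' }

A FIRST/FIRST conflict occurs when two productions N → α and N → β for the same non-terminal have FIRST(α) ∩ FIRST(β) ≠ ∅ (with ε ∈ FIRST of a nullable right-hand side, so two nullable alternatives also conflict).

FIRST sets of the non-terminals at (or reachable through a nullable prefix from) the front of some alternative:
  FIRST(Y) = { ')', 'a', ε }
  FIRST(E) = { ')', 'a' }

Productions for E:
  E → ) ): FIRST = { ')' }
  E → Y E a: FIRST = { ')', 'a' }
Productions for Y:
  Y → a a a: FIRST = { 'a' }
  Y → ε: FIRST = { ε }
  Y → ) *: FIRST = { ')' }
  Y → E b: FIRST = { ')', 'a' }

Conflict for E: E → ) ) and E → Y E a
  Overlap: { ')' }
Conflict for Y: Y → a a a and Y → E b
  Overlap: { 'a' }
Conflict for Y: Y → ) * and Y → E b
  Overlap: { ')' }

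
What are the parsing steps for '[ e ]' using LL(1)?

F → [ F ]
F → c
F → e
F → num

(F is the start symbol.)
Stack is shown with the top on the left.

Stack    Input    Action
------------------------
F $      [ e ] $  output F → [ F ]
[ F ] $  [ e ] $  match '['
F ] $    e ] $    output F → e
e ] $    e ] $    match 'e'
] $      ] $      match ']'
$        $        accept

The string is accepted.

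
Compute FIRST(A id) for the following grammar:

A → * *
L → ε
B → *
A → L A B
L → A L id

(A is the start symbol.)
FIRST sets of the non-terminals involved (from the grammar, by fixed-point iteration):
  FIRST(A) = { '*' }

To compute FIRST(A id), process the symbols left to right:
Symbol A is a non-terminal. Add FIRST(A) \ {ε} = { '*' }
A is not nullable (ε ∉ FIRST(A)), so stop here.
FIRST(A id) = { '*' }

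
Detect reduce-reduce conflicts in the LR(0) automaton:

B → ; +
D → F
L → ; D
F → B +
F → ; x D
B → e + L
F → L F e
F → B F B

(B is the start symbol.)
No reduce-reduce conflicts

A reduce-reduce conflict occurs when an LR(0) state has two complete items [A → α .] and [B → β .] — both call for a reduction, and with no lookahead the parser cannot choose between them.

Augment with B' → B and build the canonical LR(0) collection (I0 = CLOSURE({[B' → . B]}), then GOTO on every symbol after a dot until no new states appear). It has 20 states:
  I0: { [B → . ; +], [B → . e + L], [B' → . B] }  — shift
  I1: { [B → ; . +] }  — shift
  I2: { [B' → B .] }  — accept
  I3: { [B → e . + L] }  — shift
  I4: { [B → e + . L], [L → . ; D] }  — shift
  I5: { [B → . ; +], [B → . e + L], [D → . F], [F → . ; x D], [F → . B +], [F → . B F B], [F → . L F e], [L → . ; D], [L → ; . D] }  — shift
  I6: { [B → e + L .] }  — reduce
  I7: { [B → . ; +], [B → . e + L], [B → ; . +], [D → . F], [F → . ; x D], [F → . B +], [F → . B F B], [F → . L F e], [F → ; . x D], [L → . ; D], [L → ; . D] }  — shift
  I8: { [B → . ; +], [B → . e + L], [F → . ; x D], [F → . B +], [F → . B F B], [F → . L F e], [F → B . +], [F → B . F B], [L → . ; D] }  — shift
  I9: { [L → ; D .] }  — reduce
  I10: { [D → F .] }  — reduce
  I11: { [B → . ; +], [B → . e + L], [F → . ; x D], [F → . B +], [F → . B F B], [F → . L F e], [F → L . F e], [L → . ; D] }  — shift
  I12: { [F → L F . e] }  — shift
  I13: { [F → L F e .] }  — reduce
  I14: { [F → B + .] }  — reduce
  I15: { [B → . ; +], [B → . e + L], [F → B F . B] }  — shift
  I16: { [F → B F B .] }  — reduce
  I17: { [B → ; + .] }  — reduce
  I18: { [B → . ; +], [B → . e + L], [D → . F], [F → . ; x D], [F → . B +], [F → . B F B], [F → . L F e], [F → ; x . D], [L → . ; D] }  — shift
  I19: { [F → ; x D .] }  — reduce

No state contains more than one complete item.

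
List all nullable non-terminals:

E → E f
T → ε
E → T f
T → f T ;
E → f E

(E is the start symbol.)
{ 'T' }

ε-productions: T → ε
So T is immediately nullable.
No further non-terminal can be added: every production for the remaining non-terminals contains a terminal or a non-nullable non-terminal.
Nullable = { 'T' }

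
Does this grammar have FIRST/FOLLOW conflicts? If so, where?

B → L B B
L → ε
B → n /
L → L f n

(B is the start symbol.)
Nullable non-terminals: L.
FIRST sets used below: FIRST(L) = { 'f', ε }

L: nullable alternative(s) L → ε; FOLLOW(L) = { 'f', 'n' }
  L → ε: FIRST \ {ε} = { } — this is the only nullable alternative, skip
  L → L f n: FIRST \ {ε} = { 'f' } — overlaps FOLLOW(L) on { 'f' }: CONFLICT

B has no nullable alternative, so no FIRST/FOLLOW check is needed there.

So the grammar has 1 FIRST/FOLLOW conflict (marked CONFLICT above).

Answer: Yes. L → L f n with FOLLOW(L) on { 'f' }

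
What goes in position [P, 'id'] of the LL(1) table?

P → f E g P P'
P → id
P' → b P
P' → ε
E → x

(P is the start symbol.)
To find M[P, 'id'], we find productions for P where 'id' is in the predict set (PREDICT(N → α) = (FIRST(α) \ {ε}) ∪ (FOLLOW(N) if α ⇒* ε)).

P → f E g P P': PREDICT = { 'f' }
P → id: PREDICT = { 'id' }
  'id' is in predict set, so this production goes in M[P, 'id']

M[P, 'id'] = P → id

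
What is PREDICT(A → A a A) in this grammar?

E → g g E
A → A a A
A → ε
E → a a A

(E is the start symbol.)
{ 'a' }

PREDICT(A → A a A) = (FIRST(RHS) \ {ε}) ∪ (FOLLOW(A) if ε ∈ FIRST(RHS), i.e. RHS ⇒* ε)
FIRST(A) = { 'a', ε }
FIRST(A a A) = { 'a' }
ε ∉ FIRST(A a A), so FOLLOW(A) is not added.
PREDICT(A → A a A) = { 'a' }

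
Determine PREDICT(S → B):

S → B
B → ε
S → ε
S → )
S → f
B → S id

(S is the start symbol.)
PREDICT(S → B) = (FIRST(RHS) \ {ε}) ∪ (FOLLOW(S) if ε ∈ FIRST(RHS), i.e. RHS ⇒* ε)
FIRST(B) = { ')', 'f', 'id', ε }
FIRST(B) = { ')', 'f', 'id', ε }
ε ∈ FIRST(B) (the right-hand side is nullable), so add FOLLOW(S) = { $, 'id' }
PREDICT(S → B) = { $, ')', 'f', 'id' }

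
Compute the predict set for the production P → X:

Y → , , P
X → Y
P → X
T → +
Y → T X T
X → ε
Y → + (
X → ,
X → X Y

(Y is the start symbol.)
PREDICT(P → X) = (FIRST(RHS) \ {ε}) ∪ (FOLLOW(P) if ε ∈ FIRST(RHS), i.e. RHS ⇒* ε)
FIRST(X) = { '+', ',', ε }
FIRST(X) = { '+', ',', ε }
ε ∈ FIRST(X) (the right-hand side is nullable), so add FOLLOW(P) = { $, '+', ',' }
PREDICT(P → X) = { $, '+', ',' }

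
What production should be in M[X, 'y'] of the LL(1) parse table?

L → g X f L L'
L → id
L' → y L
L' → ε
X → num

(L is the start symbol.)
Empty (error entry)

To find M[X, 'y'], we find productions for X where 'y' is in the predict set (PREDICT(N → α) = (FIRST(α) \ {ε}) ∪ (FOLLOW(N) if α ⇒* ε)).

X → num: PREDICT = { 'num' }

M[X, 'y'] is empty (no production applies)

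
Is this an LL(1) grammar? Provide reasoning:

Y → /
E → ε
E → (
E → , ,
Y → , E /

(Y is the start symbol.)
Relevant sets:
  FOLLOW(E) = { '/' }

For Y:
  PREDICT(Y → '/') = { '/' }
  PREDICT(Y → ',' E '/') = { ',' }
For E:
  PREDICT(E → ε) = { '/' }
  PREDICT(E → '(') = { '(' }
  PREDICT(E → ',' ',') = { ',' }

All predict sets are disjoint. The grammar IS LL(1).

Answer: Yes, the grammar is LL(1).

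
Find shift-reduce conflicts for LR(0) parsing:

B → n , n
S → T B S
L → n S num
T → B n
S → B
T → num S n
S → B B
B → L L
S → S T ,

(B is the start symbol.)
Yes — I5: [S → B .] vs [B → . n , n]; I12: [T → num S n .] vs [B → . n , n]; I16: [S → T B S .] vs [B → . n , n]; I17: [L → n S num .] vs [B → . n , n]; I19: [T → B n .] vs [B → . n , n]

A shift-reduce conflict occurs when an LR(0) state has both:
  - a complete (reduce) item [A → α .] (dot at the end), and
  - a shift item [B → β . c γ] (dot before a terminal).

Augment with B' → B and build the canonical LR(0) collection (I0 = CLOSURE({[B' → . B]}), then GOTO on every symbol after a dot until no new states appear). It has 23 states:
  I0: { [B → . L L], [B → . n , n], [B' → . B], [L → . n S num] }  — shift
  I1: { [B' → B .] }  — accept
  I2: { [B → L . L], [L → . n S num] }  — shift
  I3: { [B → . L L], [B → . n , n], [B → n . , n], [L → . n S num], [L → n . S num], [S → . B B], [S → . B], [S → . S T ,], [S → . T B S], [T → . B n], [T → . num S n] }  — shift
  I4: { [B → n , . n] }  — shift
  I5: { [B → . L L], [B → . n , n], [L → . n S num], [S → B . B], [S → B .], [T → B . n] }  — shift, reduce
  I6: { [B → . L L], [B → . n , n], [L → . n S num], [L → n S . num], [S → S . T ,], [T → . B n], [T → . num S n] }  — shift
  I7: { [B → . L L], [B → . n , n], [L → . n S num], [S → T . B S] }  — shift
  I8: { [B → . L L], [B → . n , n], [L → . n S num], [S → . B B], [S → . B], [S → . S T ,], [S → . T B S], [T → . B n], [T → . num S n], [T → num . S n] }  — shift
  I9: { [B → . L L], [B → . n , n], [L → . n S num], [S → S . T ,], [T → . B n], [T → . num S n], [T → num S . n] }  — shift
  I10: { [T → B . n] }  — shift
  I11: { [S → S T . ,] }  — shift
  I12: { [B → . L L], [B → . n , n], [B → n . , n], [L → . n S num], [L → n . S num], [S → . B B], [S → . B], [S → . S T ,], [S → . T B S], [T → . B n], [T → . num S n], [T → num S n .] }  — shift, reduce
  I13: { [S → S T , .] }  — reduce
  I14: { [T → B n .] }  — reduce
  I15: { [B → . L L], [B → . n , n], [L → . n S num], [S → . B B], [S → . B], [S → . S T ,], [S → . T B S], [S → T B . S], [T → . B n], [T → . num S n] }  — shift
  I16: { [B → . L L], [B → . n , n], [L → . n S num], [S → S . T ,], [S → T B S .], [T → . B n], [T → . num S n] }  — shift, reduce
  I17: { [B → . L L], [B → . n , n], [L → . n S num], [L → n S num .], [S → . B B], [S → . B], [S → . S T ,], [S → . T B S], [T → . B n], [T → . num S n], [T → num . S n] }  — shift, reduce
  I18: { [S → B B .] }  — reduce
  I19: { [B → . L L], [B → . n , n], [B → n . , n], [L → . n S num], [L → n . S num], [S → . B B], [S → . B], [S → . S T ,], [S → . T B S], [T → . B n], [T → . num S n], [T → B n .] }  — shift, reduce
  I20: { [B → n , n .] }  — reduce
  I21: { [B → L L .] }  — reduce
  I22: { [B → . L L], [B → . n , n], [L → . n S num], [L → n . S num], [S → . B B], [S → . B], [S → . S T ,], [S → . T B S], [T → . B n], [T → . num S n] }  — shift

I5 contains reduce item [S → B .] and shift items [B → . n , n], [L → . n S num], [T → B . n] — shift-reduce conflict.
I12 contains reduce item [T → num S n .] and shift items [B → . n , n], [B → n . , n], [L → . n S num], [T → . num S n] — shift-reduce conflict.
I16 contains reduce item [S → T B S .] and shift items [B → . n , n], [L → . n S num], [T → . num S n] — shift-reduce conflict.
I17 contains reduce item [L → n S num .] and shift items [B → . n , n], [L → . n S num], [T → . num S n] — shift-reduce conflict.
I19 contains reduce item [T → B n .] and shift items [B → . n , n], [B → n . , n], [L → . n S num], [T → . num S n] — shift-reduce conflict.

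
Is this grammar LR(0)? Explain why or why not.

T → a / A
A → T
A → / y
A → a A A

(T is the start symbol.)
A grammar is LR(0) if no state in the canonical LR(0) collection has:
  - both a shift item (dot before a terminal) and a complete item (shift-reduce conflict), or
  - two or more complete items (reduce-reduce conflict; the accept item [T' → T .] counts as a complete item here).

Augment with T' → T and build the canonical LR(0) collection (I0 = CLOSURE({[T' → . T]}), then GOTO on every symbol after a dot until no new states appear). It has 12 states:
  I0: { [T → . a / A], [T' → . T] }  — shift
  I1: { [T' → T .] }  — accept
  I2: { [T → a . / A] }  — shift
  I3: { [A → . / y], [A → . T], [A → . a A A], [T → . a / A], [T → a / . A] }  — shift
  I4: { [A → / . y] }  — shift
  I5: { [T → a / A .] }  — reduce
  I6: { [A → T .] }  — reduce
  I7: { [A → . / y], [A → . T], [A → . a A A], [A → a . A A], [T → . a / A], [T → a . / A] }  — shift
  I8: { [A → . / y], [A → . T], [A → . a A A], [A → / . y], [T → . a / A], [T → a / . A] }  — shift
  I9: { [A → . / y], [A → . T], [A → . a A A], [A → a A . A], [T → . a / A] }  — shift
  I10: { [A → a A A .] }  — reduce
  I11: { [A → / y .] }  — reduce

Every state is either a pure shift/goto state or contains exactly one complete item and nothing to shift — no conflicts. The grammar is LR(0).

Answer: Yes, the grammar is LR(0)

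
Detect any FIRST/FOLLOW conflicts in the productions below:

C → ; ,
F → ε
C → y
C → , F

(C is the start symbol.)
Nullable non-terminals: F.
F has a nullable alternative but only one production, so nothing to check.

C has no nullable alternative, so no FIRST/FOLLOW check is needed there.

No FIRST/FOLLOW conflicts found.

Answer: No FIRST/FOLLOW conflicts.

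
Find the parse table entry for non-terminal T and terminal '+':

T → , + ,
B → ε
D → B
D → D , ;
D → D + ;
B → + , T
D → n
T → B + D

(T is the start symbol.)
To find M[T, '+'], we find productions for T where '+' is in the predict set (PREDICT(N → α) = (FIRST(α) \ {ε}) ∪ (FOLLOW(N) if α ⇒* ε)).

Relevant sets:
  FIRST(B) = { '+', ε }

T → , + ,: PREDICT = { ',' }
T → B + D: PREDICT = { '+' }
  '+' is in predict set, so this production goes in M[T, '+']

M[T, '+'] = T → B + D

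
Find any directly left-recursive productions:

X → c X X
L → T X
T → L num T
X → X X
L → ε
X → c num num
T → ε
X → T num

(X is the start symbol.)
X → c X X: starts with c
L → T X: starts with T
T → L num T: starts with L
X → X X: LEFT RECURSIVE (starts with X)
L → ε: starts with ε
X → c num num: starts with c
T → ε: starts with ε
X → T num: starts with T

The grammar has direct left recursion on: X.

Answer: Yes, X is left-recursive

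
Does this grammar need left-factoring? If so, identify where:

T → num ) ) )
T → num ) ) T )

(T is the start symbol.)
Left-factoring is needed when two productions for the same non-terminal
share a common prefix on the right-hand side.

Productions for T:
  T → num ) ) )
  T → num ) ) T )

Found common prefix 'num ) )' in productions for T

Answer: Yes, T has productions with common prefix 'num ) )'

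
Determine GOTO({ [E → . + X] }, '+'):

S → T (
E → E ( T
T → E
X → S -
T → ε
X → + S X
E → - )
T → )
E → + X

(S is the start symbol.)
{ [E → + . X], [E → . + X], [E → . - )], [E → . E ( T], [S → . T (], [T → . )], [T → . E], [T → .], [X → . + S X], [X → . S -] }

GOTO(I, '+') = CLOSURE({ [A → αX.β] : [A → α.Xβ] ∈ I, X = '+' })

Items with dot before '+', with the dot advanced:
  [E → . + X] → [E → + . X]
Closure of the advanced items:
  [E → + . X] has the dot before X: add [X → . S -], [X → . + S X]
  [X → . S -] has the dot before S: add [S → . T (]
  [S → . T (] has the dot before T: add [T → . E], [T → .], [T → . )]
  [T → . E] has the dot before E: add [E → . E ( T], [E → . - )], [E → . + X]

GOTO = { [E → + . X], [E → . + X], [E → . - )], [E → . E ( T], [S → . T (], [T → . )], [T → . E], [T → .], [X → . + S X], [X → . S -] }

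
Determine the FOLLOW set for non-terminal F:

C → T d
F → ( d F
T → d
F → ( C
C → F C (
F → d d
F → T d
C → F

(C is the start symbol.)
To compute FOLLOW(F), find every occurrence of F on a right-hand side N → α F β: add FIRST(β) \ {ε}, and if β is empty or nullable also add FOLLOW(N). Iterate to a fixed point.

In F → ( d F: F is at the end; this adds FOLLOW(F) to itself — nothing new
In C → F C (: F is followed by C '(', add FIRST(C '(') \ {ε} = { '(', 'd' }
In C → F: F is at the end, add FOLLOW(C)

The FOLLOW sets referred to above (computed the same way, to a fixed point):
  FOLLOW(C) = { $, '(', 'd' }

Taking the union: FOLLOW(F) = { $, '(', 'd' }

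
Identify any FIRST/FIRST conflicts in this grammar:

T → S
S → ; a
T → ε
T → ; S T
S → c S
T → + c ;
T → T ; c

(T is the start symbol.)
A FIRST/FIRST conflict occurs when two productions N → α and N → β for the same non-terminal have FIRST(α) ∩ FIRST(β) ≠ ∅ (with ε ∈ FIRST of a nullable right-hand side, so two nullable alternatives also conflict).

FIRST sets of the non-terminals at (or reachable through a nullable prefix from) the front of some alternative:
  FIRST(S) = { ';', 'c' }
  FIRST(T) = { '+', ';', 'c', ε }

Productions for T:
  T → S: FIRST = { ';', 'c' }
  T → ε: FIRST = { ε }
  T → ; S T: FIRST = { ';' }
  T → + c ;: FIRST = { '+' }
  T → T ; c: FIRST = { '+', ';', 'c' }
Productions for S:
  S → ; a: FIRST = { ';' }
  S → c S: FIRST = { 'c' }

Conflict for T: T → S and T → ; S T
  Overlap: { ';' }
Conflict for T: T → S and T → T ; c
  Overlap: { ';', 'c' }
Conflict for T: T → ; S T and T → T ; c
  Overlap: { ';' }
Conflict for T: T → + c ; and T → T ; c
  Overlap: { '+' }

Answer: Yes. T → S / T → ';' S T on { ';' }; T → S / T → T ';' c on { ';', 'c' }; T → ';' S T / T → T ';' c on { ';' }; T → '+' c ';' / T → T ';' c on { '+' }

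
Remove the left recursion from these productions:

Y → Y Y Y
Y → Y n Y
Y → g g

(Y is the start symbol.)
Y → g g Y'
Y' → Y Y Y'
Y' → n Y Y'
Y' → ε

Y is directly left-recursive. The standard transformation for
  A → A α₁ | ... | A α_m | β₁ | ... | β_n
is
  A  → β₁ A' | ... | β_n A'
  A' → α₁ A' | ... | α_m A' | ε

Y → g g becomes Y → g g Y'
Y → Y Y Y becomes Y' → Y Y Y'
Y → Y n Y becomes Y' → n Y Y'
Add Y' → ε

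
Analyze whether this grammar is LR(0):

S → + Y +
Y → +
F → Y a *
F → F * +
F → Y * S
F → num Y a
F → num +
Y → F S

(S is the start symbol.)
No. Reduce-reduce conflict: [F → num + .] and [Y → + .]

Augment with S' → S and build the canonical LR(0) collection (I0 = CLOSURE({[S' → . S]}), then GOTO on every symbol after a dot until no new states appear). It has 18 states:
  I0: { [S → . + Y +], [S' → . S] }  — shift
  I1: { [F → . F * +], [F → . Y * S], [F → . Y a *], [F → . num +], [F → . num Y a], [S → + . Y +], [Y → . +], [Y → . F S] }  — shift
  I2: { [S' → S .] }  — accept
  I3: { [Y → + .] }  — reduce
  I4: { [F → F . * +], [S → . + Y +], [Y → F . S] }  — shift
  I5: { [F → Y . * S], [F → Y . a *], [S → + Y . +] }  — shift
  I6: { [F → . F * +], [F → . Y * S], [F → . Y a *], [F → . num +], [F → . num Y a], [F → num . +], [F → num . Y a], [Y → . +], [Y → . F S] }  — shift
  I7: { [F → num + .], [Y → + .] }  — 2 reduces
  I8: { [F → Y . * S], [F → Y . a *], [F → num Y . a] }  — shift
  I9: { [F → Y * . S], [S → . + Y +] }  — shift
  I10: { [F → Y a . *], [F → num Y a .] }  — shift, reduce
  I11: { [F → Y a * .] }  — reduce
  I12: { [F → Y * S .] }  — reduce
  I13: { [S → + Y + .] }  — reduce
  I14: { [F → Y a . *] }  — shift
  I15: { [F → F * . +] }  — shift
  I16: { [Y → F S .] }  — reduce
  I17: { [F → F * + .] }  — reduce

Conflict in state I7:
  Reduce-reduce conflict: [F → num + .] and [Y → + .]
So the grammar is NOT LR(0).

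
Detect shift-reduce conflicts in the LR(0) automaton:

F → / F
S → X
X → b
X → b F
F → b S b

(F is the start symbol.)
A shift-reduce conflict occurs when an LR(0) state has both:
  - a complete (reduce) item [A → α .] (dot at the end), and
  - a shift item [B → β . c γ] (dot before a terminal).

Augment with F' → F and build the canonical LR(0) collection (I0 = CLOSURE({[F' → . F]}), then GOTO on every symbol after a dot until no new states appear). It has 10 states:
  I0: { [F → . / F], [F → . b S b], [F' → . F] }  — shift
  I1: { [F → . / F], [F → . b S b], [F → / . F] }  — shift
  I2: { [F' → F .] }  — accept
  I3: { [F → b . S b], [S → . X], [X → . b F], [X → . b] }  — shift
  I4: { [F → b S . b] }  — shift
  I5: { [S → X .] }  — reduce
  I6: { [F → . / F], [F → . b S b], [X → b . F], [X → b .] }  — shift, reduce
  I7: { [X → b F .] }  — reduce
  I8: { [F → b S b .] }  — reduce
  I9: { [F → / F .] }  — reduce

I6 contains reduce item [X → b .] and shift items [F → . / F], [F → . b S b] — shift-reduce conflict.

Answer: Yes — I6: [X → b .] vs [F → . / F]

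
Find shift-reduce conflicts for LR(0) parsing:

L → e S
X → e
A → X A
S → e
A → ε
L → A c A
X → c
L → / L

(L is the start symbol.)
Yes — I0: [A → .] vs [L → . / L]; I1: [A → .] vs [L → . / L]; I4: [A → .] vs [X → . c]; I6: [X → e .] vs [S → . e]; I11: [A → .] vs [X → . c]

A shift-reduce conflict occurs when an LR(0) state has both:
  - a complete (reduce) item [A → α .] (dot at the end), and
  - a shift item [B → β . c γ] (dot before a terminal).

Augment with L' → L and build the canonical LR(0) collection (I0 = CLOSURE({[L' → . L]}), then GOTO on every symbol after a dot until no new states appear). It has 14 states:
  I0: { [A → . X A], [A → .], [L → . / L], [L → . A c A], [L → . e S], [L' → . L], [X → . c], [X → . e] }  — shift, reduce
  I1: { [A → . X A], [A → .], [L → . / L], [L → . A c A], [L → . e S], [L → / . L], [X → . c], [X → . e] }  — shift, reduce
  I2: { [L → A . c A] }  — shift
  I3: { [L' → L .] }  — accept
  I4: { [A → . X A], [A → .], [A → X . A], [X → . c], [X → . e] }  — shift, reduce
  I5: { [X → c .] }  — reduce
  I6: { [L → e . S], [S → . e], [X → e .] }  — shift, reduce
  I7: { [L → e S .] }  — reduce
  I8: { [S → e .] }  — reduce
  I9: { [A → X A .] }  — reduce
  I10: { [X → e .] }  — reduce
  I11: { [A → . X A], [A → .], [L → A c . A], [X → . c], [X → . e] }  — shift, reduce
  I12: { [L → A c A .] }  — reduce
  I13: { [L → / L .] }  — reduce

I0 contains reduce item [A → .] and shift items [L → . / L], [L → . e S], [X → . c], [X → . e] — shift-reduce conflict.
I1 contains reduce item [A → .] and shift items [L → . / L], [L → . e S], [X → . c], [X → . e] — shift-reduce conflict.
I4 contains reduce item [A → .] and shift items [X → . c], [X → . e] — shift-reduce conflict.
I6 contains reduce item [X → e .] and shift item [S → . e] — shift-reduce conflict.
I11 contains reduce item [A → .] and shift items [X → . c], [X → . e] — shift-reduce conflict.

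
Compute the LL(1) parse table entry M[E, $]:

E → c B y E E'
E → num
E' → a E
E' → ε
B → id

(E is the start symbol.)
Empty (error entry)

To find M[E, $], we find productions for E where $ is in the predict set (PREDICT(N → α) = (FIRST(α) \ {ε}) ∪ (FOLLOW(N) if α ⇒* ε)).

E → c B y E E': PREDICT = { 'c' }
E → num: PREDICT = { 'num' }

M[E, $] is empty (no production applies)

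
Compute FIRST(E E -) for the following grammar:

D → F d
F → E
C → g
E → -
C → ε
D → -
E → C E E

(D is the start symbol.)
{ '-', 'g' }

FIRST sets of the non-terminals involved (from the grammar, by fixed-point iteration):
  FIRST(E) = { '-', 'g' }

To compute FIRST(E E -), process the symbols left to right:
Symbol E is a non-terminal. Add FIRST(E) \ {ε} = { '-', 'g' }
E is not nullable (ε ∉ FIRST(E)), so stop here.
FIRST(E E -) = { '-', 'g' }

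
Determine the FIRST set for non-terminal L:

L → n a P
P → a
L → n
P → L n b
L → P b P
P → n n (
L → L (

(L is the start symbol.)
{ 'a', 'n' }

To compute FIRST(L), examine every production with L on the left-hand side, reading each right-hand side left to right until a non-nullable symbol is reached.

FIRST sets of the other non-terminals involved (by the same procedure, iterated to a fixed point):
  FIRST(P) = { 'a', 'n' }

From L → n a P:
  - n is a terminal: add 'n' and stop
From L → n:
  - n is a terminal: add 'n' and stop
From L → P b P:
  - P is a non-terminal: add FIRST(P) \ {ε} = { 'a', 'n' }
    P is not nullable, so stop
From L → L (:
  - L is the symbol being defined: contributes nothing new
    L is not nullable, so stop

Collecting: FIRST(L) = { 'a', 'n' }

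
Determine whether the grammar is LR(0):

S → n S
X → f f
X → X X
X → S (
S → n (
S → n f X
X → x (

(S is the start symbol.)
No. Shift-reduce conflict between [S → n f X .] and [S → . n (]

Augment with S' → S and build the canonical LR(0) collection (I0 = CLOSURE({[S' → . S]}), then GOTO on every symbol after a dot until no new states appear). It has 14 states:
  I0: { [S → . n (], [S → . n S], [S → . n f X], [S' → . S] }  — shift
  I1: { [S' → S .] }  — accept
  I2: { [S → . n (], [S → . n S], [S → . n f X], [S → n . (], [S → n . S], [S → n . f X] }  — shift
  I3: { [S → n ( .] }  — reduce
  I4: { [S → n S .] }  — reduce
  I5: { [S → . n (], [S → . n S], [S → . n f X], [S → n f . X], [X → . S (], [X → . X X], [X → . f f], [X → . x (] }  — shift
  I6: { [X → S . (] }  — shift
  I7: { [S → . n (], [S → . n S], [S → . n f X], [S → n f X .], [X → . S (], [X → . X X], [X → . f f], [X → . x (], [X → X . X] }  — shift, reduce
  I8: { [X → f . f] }  — shift
  I9: { [X → x . (] }  — shift
  I10: { [X → x ( .] }  — reduce
  I11: { [X → f f .] }  — reduce
  I12: { [S → . n (], [S → . n S], [S → . n f X], [X → . S (], [X → . X X], [X → . f f], [X → . x (], [X → X . X], [X → X X .] }  — shift, reduce
  I13: { [X → S ( .] }  — reduce

Conflict in state I7:
  Shift-reduce conflict between [S → n f X .] and [S → . n (]
So the grammar is NOT LR(0).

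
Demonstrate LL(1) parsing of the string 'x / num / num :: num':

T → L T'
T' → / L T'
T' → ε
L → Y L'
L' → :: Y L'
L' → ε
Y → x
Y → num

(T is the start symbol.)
LL(1) parsing maintains a stack (initially the start symbol over $) and the input. At each step: if the stack top is a terminal, match it against the current input token; if it is a non-terminal N, replace it with the RHS of M[N, lookahead] (the unique production whose predict set contains the lookahead).

Stack is shown with the top on the left.

Stack         Input                   Action
--------------------------------------------
T $           x / num / num :: num $  output T → L T'
L T' $        x / num / num :: num $  output L → Y L'
Y L' T' $     x / num / num :: num $  output Y → x
x L' T' $     x / num / num :: num $  match 'x'
L' T' $       / num / num :: num $    output L' → ε
T' $          / num / num :: num $    output T' → / L T'
/ L T' $      / num / num :: num $    match '/'
L T' $        num / num :: num $      output L → Y L'
Y L' T' $     num / num :: num $      output Y → num
num L' T' $   num / num :: num $      match 'num'
L' T' $       / num :: num $          output L' → ε
T' $          / num :: num $          output T' → / L T'
/ L T' $      / num :: num $          match '/'
L T' $        num :: num $            output L → Y L'
Y L' T' $     num :: num $            output Y → num
num L' T' $   num :: num $            match 'num'
L' T' $       :: num $                output L' → :: Y L'
:: Y L' T' $  :: num $                match '::'
Y L' T' $     num $                   output Y → num
num L' T' $   num $                   match 'num'
L' T' $       $                       output L' → ε
T' $          $                       output T' → ε
$             $                       accept

The string is accepted.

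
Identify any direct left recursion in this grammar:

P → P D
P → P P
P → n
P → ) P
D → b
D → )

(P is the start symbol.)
Yes, P is left-recursive

P → P D: LEFT RECURSIVE (starts with P)
P → P P: LEFT RECURSIVE (starts with P)
P → n: starts with n
P → ) P: starts with ')'
D → b: starts with b
D → ): starts with ')'

The grammar has direct left recursion on: P.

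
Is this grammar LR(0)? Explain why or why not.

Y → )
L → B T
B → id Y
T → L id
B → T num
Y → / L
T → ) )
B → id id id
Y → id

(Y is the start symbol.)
No. Shift-reduce conflict between [Y → / L .] and [T → L . id]

A grammar is LR(0) if no state in the canonical LR(0) collection has:
  - both a shift item (dot before a terminal) and a complete item (shift-reduce conflict), or
  - two or more complete items (reduce-reduce conflict; the accept item [Y' → Y .] counts as a complete item here).

Augment with Y' → Y and build the canonical LR(0) collection (I0 = CLOSURE({[Y' → . Y]}), then GOTO on every symbol after a dot until no new states appear). It has 18 states:
  I0: { [Y → . )], [Y → . / L], [Y → . id], [Y' → . Y] }  — shift
  I1: { [Y → ) .] }  — reduce
  I2: { [B → . T num], [B → . id Y], [B → . id id id], [L → . B T], [T → . ) )], [T → . L id], [Y → / . L] }  — shift
  I3: { [Y' → Y .] }  — accept
  I4: { [Y → id .] }  — reduce
  I5: { [T → ) . )] }  — shift
  I6: { [B → . T num], [B → . id Y], [B → . id id id], [L → . B T], [L → B . T], [T → . ) )], [T → . L id] }  — shift
  I7: { [T → L . id], [Y → / L .] }  — shift, reduce
  I8: { [B → T . num] }  — shift
  I9: { [B → id . Y], [B → id . id id], [Y → . )], [Y → . / L], [Y → . id] }  — shift
  I10: { [B → id Y .] }  — reduce
  I11: { [B → id id . id], [Y → id .] }  — shift, reduce
  I12: { [B → id id id .] }  — reduce
  I13: { [B → T num .] }  — reduce
  I14: { [T → L id .] }  — reduce
  I15: { [T → L . id] }  — shift
  I16: { [B → T . num], [L → B T .] }  — shift, reduce
  I17: { [T → ) ) .] }  — reduce

Conflict in state I7:
  Shift-reduce conflict between [Y → / L .] and [T → L . id]
So the grammar is NOT LR(0).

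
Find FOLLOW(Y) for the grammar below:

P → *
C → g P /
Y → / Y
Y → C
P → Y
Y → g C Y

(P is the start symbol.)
To compute FOLLOW(Y), find every occurrence of Y on a right-hand side N → α Y β: add FIRST(β) \ {ε}, and if β is empty or nullable also add FOLLOW(N). Iterate to a fixed point.

In Y → / Y: Y is at the end; this adds FOLLOW(Y) to itself — nothing new
In P → Y: Y is at the end, add FOLLOW(P)
In Y → g C Y: Y is at the end; this adds FOLLOW(Y) to itself — nothing new

The FOLLOW sets referred to above (computed the same way, to a fixed point):
  FOLLOW(P) = { $, '/' }

Taking the union: FOLLOW(Y) = { $, '/' }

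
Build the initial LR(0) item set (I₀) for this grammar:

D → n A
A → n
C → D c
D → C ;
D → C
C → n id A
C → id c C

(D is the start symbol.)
{ [C → . D c], [C → . id c C], [C → . n id A], [D → . C ;], [D → . C], [D → . n A], [D' → . D] }

First, augment the grammar with D' → D
I₀ = CLOSURE({ [D' → . D] }):
  [D' → . D] has the dot before D: add [D → . n A], [D → . C ;], [D → . C]
  [D → . C ;] has the dot before C: add [C → . D c], [C → . n id A], [C → . id c C]
No further items can be added.

I₀ = { [C → . D c], [C → . id c C], [C → . n id A], [D → . C ;], [D → . C], [D → . n A], [D' → . D] }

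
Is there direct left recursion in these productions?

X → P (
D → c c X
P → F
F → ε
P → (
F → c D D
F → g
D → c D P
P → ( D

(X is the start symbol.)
Direct left recursion occurs when N → N α for some non-terminal N (the right-hand side begins with the left-hand side itself).

X → P (: starts with P
D → c c X: starts with c
P → F: starts with F
F → ε: starts with ε
P → (: starts with '('
F → c D D: starts with c
F → g: starts with g
D → c D P: starts with c
P → ( D: starts with '('

No direct left recursion found.

Answer: No direct left recursion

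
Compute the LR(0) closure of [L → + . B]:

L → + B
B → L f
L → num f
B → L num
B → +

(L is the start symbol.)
To compute CLOSURE, for each item [A → α.Bβ] where B is a non-terminal, add [B → .γ] for all productions B → γ; repeat for the newly added items until nothing changes.

Start with: [L → + . B]
  [L → + . B] has the dot before B: add [B → . L f], [B → . L num], [B → . +]
  [B → . L f] has the dot before L: add [L → . + B], [L → . num f]
No further items can be added.

CLOSURE = { [B → . +], [B → . L f], [B → . L num], [L → + . B], [L → . + B], [L → . num f] }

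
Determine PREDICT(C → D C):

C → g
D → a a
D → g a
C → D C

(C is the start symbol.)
PREDICT(C → D C) = (FIRST(RHS) \ {ε}) ∪ (FOLLOW(C) if ε ∈ FIRST(RHS), i.e. RHS ⇒* ε)
FIRST(D) = { 'a', 'g' }
FIRST(D C) = { 'a', 'g' }
ε ∉ FIRST(D C), so FOLLOW(C) is not added.
PREDICT(C → D C) = { 'a', 'g' }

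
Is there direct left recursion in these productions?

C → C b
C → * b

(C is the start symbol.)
Yes, C is left-recursive

C → C b: LEFT RECURSIVE (starts with C)
C → * b: starts with '*'

The grammar has direct left recursion on: C.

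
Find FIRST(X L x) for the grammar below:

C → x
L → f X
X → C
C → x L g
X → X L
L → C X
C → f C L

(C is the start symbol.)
{ 'f', 'x' }

FIRST sets of the non-terminals involved (from the grammar, by fixed-point iteration):
  FIRST(X) = { 'f', 'x' }

To compute FIRST(X L x), process the symbols left to right:
Symbol X is a non-terminal. Add FIRST(X) \ {ε} = { 'f', 'x' }
X is not nullable (ε ∉ FIRST(X)), so stop here.
FIRST(X L x) = { 'f', 'x' }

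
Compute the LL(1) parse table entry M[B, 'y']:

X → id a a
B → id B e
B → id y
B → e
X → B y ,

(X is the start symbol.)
To find M[B, 'y'], we find productions for B where 'y' is in the predict set (PREDICT(N → α) = (FIRST(α) \ {ε}) ∪ (FOLLOW(N) if α ⇒* ε)).

B → id B e: PREDICT = { 'id' }
B → id y: PREDICT = { 'id' }
B → e: PREDICT = { 'e' }

M[B, 'y'] is empty (no production applies)

Answer: Empty (error entry)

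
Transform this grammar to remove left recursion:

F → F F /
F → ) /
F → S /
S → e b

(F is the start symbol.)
F → ) / F'
F → S / F'
F' → F / F'
F' → ε
S → e b

F is directly left-recursive. The standard transformation for
  A → A α₁ | ... | A α_m | β₁ | ... | β_n
is
  A  → β₁ A' | ... | β_n A'
  A' → α₁ A' | ... | α_m A' | ε

F → ) / becomes F → ) / F'
F → S / becomes F → S / F'
F → F F / becomes F' → F / F'
Add F' → ε

Productions for other non-terminals are unchanged:
  S → e b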